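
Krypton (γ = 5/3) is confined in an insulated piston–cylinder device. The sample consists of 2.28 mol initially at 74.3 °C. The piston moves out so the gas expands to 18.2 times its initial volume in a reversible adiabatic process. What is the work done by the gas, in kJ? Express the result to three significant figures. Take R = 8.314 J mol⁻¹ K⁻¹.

For a reversible adiabat TV^(γ−1) is constant, so T₂ = T₁ (V₁/V₂)^(γ−1).
T₁ = 74.3 °C = 347.4 K.
T₂ = 347.4 × (1/18.2)^(2/3) = 50.22 K.
Q = 0, so ΔU = W_on_gas = nCᵥΔT with Cᵥ = R/(γ−1) = 12.47 J/(mol·K).
ΔU = 2.28 × 12.47 × (50.22 − 347.4) = -8452 J.
Work done by the gas = −ΔU = 8452 J.

W ≈ 8.45 kJ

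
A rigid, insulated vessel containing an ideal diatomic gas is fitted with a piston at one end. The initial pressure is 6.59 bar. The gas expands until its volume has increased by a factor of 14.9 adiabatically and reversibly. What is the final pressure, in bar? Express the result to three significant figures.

Since PV^γ is constant along a reversible adiabat, P₂ = P₁ (V₁/V₂)^γ.
For a diatomic ideal gas γ = 7/5.
P₂ = 6.59 × (1/14.9)^(7/5) = 0.1501 bar.

P₂ ≈ 0.150 bar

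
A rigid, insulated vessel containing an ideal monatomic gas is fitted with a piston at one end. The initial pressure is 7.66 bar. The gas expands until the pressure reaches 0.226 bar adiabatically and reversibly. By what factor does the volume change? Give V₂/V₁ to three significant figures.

V₂/V₁ ≈ 8.28

From PV^γ = const, V₂/V₁ = (P₁/P₂)^(1/γ).
For a monatomic ideal gas γ = 5/3.
V₂/V₁ = (7.66/0.226)^(3/5) = 8.281.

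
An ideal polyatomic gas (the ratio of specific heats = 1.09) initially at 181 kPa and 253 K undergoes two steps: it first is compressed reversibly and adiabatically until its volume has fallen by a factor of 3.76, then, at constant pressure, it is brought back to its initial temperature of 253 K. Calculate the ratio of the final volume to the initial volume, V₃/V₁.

V₃/V₁ ≈ 0.236

Adiabatic step: V₂/V₁ = 0.266; T₂ = T₁·3.76^(0.09) = 285 K.
Isobaric step: V₃/V₂ = T₃/T₂ = 253/285.
V₃/V₁ = (V₂/V₁)(V₃/V₂) = 0.266 × (253/285) = 0.2361.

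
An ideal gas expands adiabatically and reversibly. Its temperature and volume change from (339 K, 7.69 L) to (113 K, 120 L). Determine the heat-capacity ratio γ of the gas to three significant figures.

γ ≈ 1.40

TV^(γ−1) = const ⇒ γ − 1 = ln(T₂/T₁) / ln(V₁/V₂).
γ = 1 + ln(113/339) / ln(7.69/120) = 1.4.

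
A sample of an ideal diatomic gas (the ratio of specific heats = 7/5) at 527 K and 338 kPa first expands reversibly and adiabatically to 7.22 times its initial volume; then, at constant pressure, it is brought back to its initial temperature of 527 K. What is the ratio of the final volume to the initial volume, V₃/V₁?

Adiabatic step: V₂/V₁ = 7.22; T₂ = T₁·(1/7.22)^(2/5) = 239 K.
Isobaric step: V₃/V₂ = T₃/T₂ = 527/239.
V₃/V₁ = (V₂/V₁)(V₃/V₂) = 7.22 × (527/239) = 15.92.

V₃/V₁ ≈ 15.9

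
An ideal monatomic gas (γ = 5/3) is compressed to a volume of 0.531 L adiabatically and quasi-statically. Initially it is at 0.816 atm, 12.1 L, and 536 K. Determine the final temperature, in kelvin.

T₂ ≈ 4310 K

Adiabatic: T₁V₁^(γ−1) = T₂V₂^(γ−1) ⇒ T₂ = T₁ (V₁/V₂)^(γ−1).
T₂ = 536 × (12.1/0.531)^(2/3) = 4308 K.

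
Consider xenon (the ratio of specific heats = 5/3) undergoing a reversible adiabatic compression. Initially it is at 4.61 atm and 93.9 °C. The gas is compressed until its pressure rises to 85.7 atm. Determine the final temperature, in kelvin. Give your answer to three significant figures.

Along an adiabat T P^((1−γ)/γ) is constant, so T₂ = T₁ (P₂/P₁)^((γ−1)/γ).
T₁ = 93.9 °C = 367 K.
T₂ = 367 × (85.7/4.61)^(2/5) = 1182 K.

T₂ ≈ 1180 K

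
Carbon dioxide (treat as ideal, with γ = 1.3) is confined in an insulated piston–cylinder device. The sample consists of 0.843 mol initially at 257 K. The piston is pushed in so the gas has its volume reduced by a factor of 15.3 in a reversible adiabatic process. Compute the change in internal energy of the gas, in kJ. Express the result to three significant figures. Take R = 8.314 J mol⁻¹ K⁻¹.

For a reversible adiabat TV^(γ−1) is constant, so T₂ = T₁ (V₁/V₂)^(γ−1).
T₂ = 257 × 15.3^(0.3) = 582.6 K.
Q = 0, so ΔU = W_on_gas = nCᵥΔT with Cᵥ = R/(γ−1) = 27.71 J/(mol·K).
ΔU = 0.843 × 27.71 × (582.6 − 257) = 7606 J.

ΔU ≈ 7.61 kJ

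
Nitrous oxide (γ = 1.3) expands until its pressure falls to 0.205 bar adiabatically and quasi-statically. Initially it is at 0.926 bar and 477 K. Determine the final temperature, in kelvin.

Adiabatic: T₂/T₁ = (P₂/P₁)^((γ−1)/γ).
T₂ = 477 × (0.205/0.926)^(0.231) = 336.8 K.

T₂ ≈ 337 K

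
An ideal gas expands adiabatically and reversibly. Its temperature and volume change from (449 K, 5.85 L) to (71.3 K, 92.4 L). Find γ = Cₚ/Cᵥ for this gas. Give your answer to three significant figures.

TV^(γ−1) = const ⇒ γ − 1 = ln(T₂/T₁) / ln(V₁/V₂).
γ = 1 + ln(71.3/449) / ln(5.85/92.4) = 1.667.

γ ≈ 1.67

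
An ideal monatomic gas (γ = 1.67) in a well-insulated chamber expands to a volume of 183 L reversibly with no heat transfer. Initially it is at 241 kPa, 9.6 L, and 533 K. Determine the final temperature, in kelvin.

For a reversible adiabat TV^(γ−1) is constant, so T₂ = T₁ (V₁/V₂)^(γ−1).
T₂ = 533 × (9.6/183)^(0.67) = 73.96 K.

T₂ ≈ 74.0 K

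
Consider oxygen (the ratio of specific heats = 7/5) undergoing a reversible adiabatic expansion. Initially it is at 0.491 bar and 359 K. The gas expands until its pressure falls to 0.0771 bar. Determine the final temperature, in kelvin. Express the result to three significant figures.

T₂ ≈ 212 K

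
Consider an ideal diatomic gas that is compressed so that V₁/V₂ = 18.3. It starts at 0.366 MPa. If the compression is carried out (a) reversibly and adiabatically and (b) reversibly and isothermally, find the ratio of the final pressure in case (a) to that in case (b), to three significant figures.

For a diatomic ideal gas γ = 7/5.
Isothermal: P_b = P₁(V₁/V₂) = 0.366×18.3.
Adiabatic: P_a = P₁(V₁/V₂)^γ = 0.366×18.3^(7/5).
P_a/P_b = (V₁/V₂)^(γ−1) = 18.3^(2/5) = 3.199.

P_adiabatic / P_isothermal ≈ 3.20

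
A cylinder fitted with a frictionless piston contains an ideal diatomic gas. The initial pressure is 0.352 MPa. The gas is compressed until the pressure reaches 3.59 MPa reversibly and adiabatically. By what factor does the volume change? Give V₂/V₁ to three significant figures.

V₂/V₁ ≈ 0.190

From PV^γ = const, V₂/V₁ = (P₁/P₂)^(1/γ).
For a diatomic ideal gas γ = 7/5.
V₂/V₁ = (0.352/3.59)^(5/7) = 0.1904.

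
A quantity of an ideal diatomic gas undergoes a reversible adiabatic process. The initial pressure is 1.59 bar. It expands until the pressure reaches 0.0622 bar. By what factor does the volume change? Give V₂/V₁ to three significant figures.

V₂/V₁ ≈ 10.1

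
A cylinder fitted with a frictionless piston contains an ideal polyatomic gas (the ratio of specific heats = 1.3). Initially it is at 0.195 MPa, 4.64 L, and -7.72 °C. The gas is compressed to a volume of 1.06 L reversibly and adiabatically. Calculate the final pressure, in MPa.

P₂ ≈ 1.33 MPa

Since PV^γ is constant along a reversible adiabat, P₂ = P₁ (V₁/V₂)^γ.
P₂ = 0.195 × (4.64/1.06)^(1.3) = 1.329 MPa.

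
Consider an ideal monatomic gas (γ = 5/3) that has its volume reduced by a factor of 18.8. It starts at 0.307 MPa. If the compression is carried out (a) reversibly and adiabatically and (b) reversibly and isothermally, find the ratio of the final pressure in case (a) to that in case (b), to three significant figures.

Isothermal: P_b = P₁(V₁/V₂) = 0.307×18.8.
Adiabatic: P_a = P₁(V₁/V₂)^γ = 0.307×18.8^(5/3).
P_a/P_b = (V₁/V₂)^(γ−1) = 18.8^(2/3) = 7.07.

P_adiabatic / P_isothermal ≈ 7.07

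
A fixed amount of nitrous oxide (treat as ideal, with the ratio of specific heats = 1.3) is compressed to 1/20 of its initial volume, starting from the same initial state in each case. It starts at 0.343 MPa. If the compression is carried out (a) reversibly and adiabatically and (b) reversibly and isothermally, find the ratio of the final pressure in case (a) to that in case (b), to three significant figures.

P_adiabatic / P_isothermal ≈ 2.46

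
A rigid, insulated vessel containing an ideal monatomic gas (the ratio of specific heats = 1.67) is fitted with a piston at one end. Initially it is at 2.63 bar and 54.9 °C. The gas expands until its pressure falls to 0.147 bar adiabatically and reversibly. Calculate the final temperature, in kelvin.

T₂ ≈ 103 K

Adiabatic: T₂/T₁ = (P₂/P₁)^((γ−1)/γ).
T₁ = 54.9 °C = 328 K.
T₂ = 328 × (0.147/2.63)^(0.401) = 103.1 K.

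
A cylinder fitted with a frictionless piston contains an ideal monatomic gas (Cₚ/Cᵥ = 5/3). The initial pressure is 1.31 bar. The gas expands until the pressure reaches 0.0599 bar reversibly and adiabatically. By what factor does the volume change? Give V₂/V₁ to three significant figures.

V₂/V₁ ≈ 6.37

From PV^γ = const, V₂/V₁ = (P₁/P₂)^(1/γ).
V₂/V₁ = (1.31/0.0599)^(3/5) = 6.367.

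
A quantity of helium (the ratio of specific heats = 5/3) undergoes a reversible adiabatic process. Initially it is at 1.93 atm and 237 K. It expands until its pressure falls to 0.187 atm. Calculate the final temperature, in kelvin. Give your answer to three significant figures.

Along an adiabat T P^((1−γ)/γ) is constant, so T₂ = T₁ (P₂/P₁)^((γ−1)/γ).
T₂ = 237 × (0.187/1.93)^(2/5) = 93.17 K.

T₂ ≈ 93.2 K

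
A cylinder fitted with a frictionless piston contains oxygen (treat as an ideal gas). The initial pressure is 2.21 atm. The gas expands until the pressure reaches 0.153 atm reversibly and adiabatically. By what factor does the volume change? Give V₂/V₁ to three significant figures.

From PV^γ = const, V₂/V₁ = (P₁/P₂)^(1/γ).
For a diatomic ideal gas γ = 7/5.
V₂/V₁ = (2.21/0.153)^(5/7) = 6.735.

V₂/V₁ ≈ 6.74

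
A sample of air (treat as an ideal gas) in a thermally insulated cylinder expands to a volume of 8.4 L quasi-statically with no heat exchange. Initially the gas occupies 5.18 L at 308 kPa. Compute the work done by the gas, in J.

γ = 7/5 for a diatomic ideal gas.
P₂ = P₁(V₁/V₂)^γ = 308×(5.18/8.4)^(7/5) = 156.5 kPa.
For a reversible adiabat, W_by_gas = (P₁V₁ − P₂V₂)/(γ−1).
W_by = (308000×0.00518 − 156500×0.0084) / (2/5) = 701.3 J.

W ≈ 701 J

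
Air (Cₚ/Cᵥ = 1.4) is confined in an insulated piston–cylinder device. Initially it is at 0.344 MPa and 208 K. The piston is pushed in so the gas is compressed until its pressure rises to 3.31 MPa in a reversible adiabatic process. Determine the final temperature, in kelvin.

Adiabatic: T₂/T₁ = (P₂/P₁)^((γ−1)/γ).
T₂ = 208 × (3.31/0.344)^(0.286) = 397.2 K.

T₂ ≈ 397 K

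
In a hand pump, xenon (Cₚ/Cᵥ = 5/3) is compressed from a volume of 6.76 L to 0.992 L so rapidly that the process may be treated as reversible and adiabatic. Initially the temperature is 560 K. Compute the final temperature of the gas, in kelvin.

T₂ ≈ 2010 K

For a reversible adiabat TV^(γ−1) is constant, so T₂ = T₁ (V₁/V₂)^(γ−1).
T₂ = 560 × (6.76/0.992)^(2/3) = 2013 K.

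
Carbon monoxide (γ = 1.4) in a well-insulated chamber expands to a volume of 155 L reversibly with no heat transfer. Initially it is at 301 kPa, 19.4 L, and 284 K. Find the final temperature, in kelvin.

T₂ ≈ 124 K

For a reversible adiabat TV^(γ−1) is constant, so T₂ = T₁ (V₁/V₂)^(γ−1).
T₂ = 284 × (19.4/155)^(0.4) = 123.7 K.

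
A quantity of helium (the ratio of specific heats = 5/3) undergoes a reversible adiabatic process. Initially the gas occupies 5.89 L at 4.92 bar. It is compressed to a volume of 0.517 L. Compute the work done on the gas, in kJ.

P₂ = P₁(V₁/V₂)^γ = 4.92×(5.89/0.517)^(5/3) = 283.8 bar.
For a reversible adiabat, W_by_gas = (P₁V₁ − P₂V₂)/(γ−1).
W_by = (492000×0.00589 − 2.838×10^7×0.000517) / (2/3) = -17660 J.
W_on_gas = −W_by = 17660 J.

W ≈ 17.7 kJ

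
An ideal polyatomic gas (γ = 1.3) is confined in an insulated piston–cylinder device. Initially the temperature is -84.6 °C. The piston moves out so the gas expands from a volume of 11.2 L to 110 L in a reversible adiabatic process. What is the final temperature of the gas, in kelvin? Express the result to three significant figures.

T₂ ≈ 95.0 K

For a reversible adiabat TV^(γ−1) is constant, so T₂ = T₁ (V₁/V₂)^(γ−1).
T₁ = -84.6 °C = 188.5 K.
T₂ = 188.5 × (11.2/110)^(0.3) = 95.01 K.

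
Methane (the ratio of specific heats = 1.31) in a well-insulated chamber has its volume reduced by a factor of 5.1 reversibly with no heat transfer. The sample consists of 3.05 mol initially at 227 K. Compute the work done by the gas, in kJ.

Adiabatic: T₁V₁^(γ−1) = T₂V₂^(γ−1) ⇒ T₂ = T₁ (V₁/V₂)^(γ−1).
T₂ = 227 × 5.1^(0.31) = 376.2 K.
Q = 0, so ΔU = W_on_gas = nCᵥΔT with Cᵥ = R/(γ−1) = 26.82 J/(mol·K).
ΔU = 3.05 × 26.82 × (376.2 − 227) = 12200 J.
Work done by the gas = −ΔU = -12200 J.

W ≈ -12.2 kJ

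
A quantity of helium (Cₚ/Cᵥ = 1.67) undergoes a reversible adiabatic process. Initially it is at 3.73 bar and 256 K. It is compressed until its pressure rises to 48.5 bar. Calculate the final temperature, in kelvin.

T₂ ≈ 716 K

Along an adiabat T P^((1−γ)/γ) is constant, so T₂ = T₁ (P₂/P₁)^((γ−1)/γ).
T₂ = 256 × (48.5/3.73)^(0.401) = 716.5 K.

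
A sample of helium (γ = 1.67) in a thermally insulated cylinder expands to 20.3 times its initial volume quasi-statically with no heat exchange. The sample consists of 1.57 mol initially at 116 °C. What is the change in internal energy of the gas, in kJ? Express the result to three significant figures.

ΔU ≈ -6.57 kJ

Adiabatic: T₁V₁^(γ−1) = T₂V₂^(γ−1) ⇒ T₂ = T₁ (V₁/V₂)^(γ−1).
T₁ = 116 °C = 389.1 K.
T₂ = 389.1 × (1/20.3)^(0.67) = 51.77 K.
Q = 0, so ΔU = W_on_gas = nCᵥΔT with Cᵥ = R/(γ−1) = 12.41 J/(mol·K).
ΔU = 1.57 × 12.41 × (51.77 − 389.1) = -6573 J.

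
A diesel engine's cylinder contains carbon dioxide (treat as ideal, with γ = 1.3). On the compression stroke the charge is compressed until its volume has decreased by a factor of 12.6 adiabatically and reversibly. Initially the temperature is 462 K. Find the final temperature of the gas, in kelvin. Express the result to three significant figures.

For a reversible adiabat TV^(γ−1) is constant, so T₂ = T₁ (V₁/V₂)^(γ−1).
T₂ = 462 × 12.6^(0.3) = 988 K.

T₂ ≈ 988 K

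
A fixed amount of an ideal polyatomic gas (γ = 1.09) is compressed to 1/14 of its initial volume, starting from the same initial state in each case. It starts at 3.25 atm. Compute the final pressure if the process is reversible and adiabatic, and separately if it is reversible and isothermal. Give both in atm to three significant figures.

adiabatic: 57.7 atm; isothermal: 45.5 atm

Isothermal: P₂ = P₁(V₁/V₂) = 3.25×14 = 45.5 atm.
Adiabatic: P₂ = P₁(V₁/V₂)^γ = 3.25×14^(1.09) = 57.7 atm.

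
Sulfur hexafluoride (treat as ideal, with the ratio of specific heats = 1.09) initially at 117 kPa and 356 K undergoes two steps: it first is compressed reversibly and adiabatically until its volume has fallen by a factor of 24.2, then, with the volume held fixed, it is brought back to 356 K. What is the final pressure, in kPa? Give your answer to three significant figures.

P₃ ≈ 2830 kPa

Adiabatic step (PV^γ = const): P₂ = 117×24.2^(1.09) = 3772 kPa; T₂ = 356×24.2^(0.09) = 474.2 K.
Isochoric: P₃ = P₂(T₃/T₂) = 3772 × (356/474.2) = 2831 kPa.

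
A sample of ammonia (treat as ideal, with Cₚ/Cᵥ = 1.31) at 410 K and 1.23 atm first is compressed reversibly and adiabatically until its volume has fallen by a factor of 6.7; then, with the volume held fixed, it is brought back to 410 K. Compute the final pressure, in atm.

P₃ ≈ 8.24 atm

Adiabatic step (PV^γ = const): P₂ = 1.23×6.7^(1.31) = 14.86 atm; T₂ = 410×6.7^(0.31) = 739.4 K.
Isochoric: P₃ = P₂(T₃/T₂) = 14.86 × (410/739.4) = 8.241 atm.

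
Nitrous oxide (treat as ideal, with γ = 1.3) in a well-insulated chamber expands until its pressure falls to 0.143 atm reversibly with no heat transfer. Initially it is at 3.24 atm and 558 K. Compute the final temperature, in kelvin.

Along an adiabat T P^((1−γ)/γ) is constant, so T₂ = T₁ (P₂/P₁)^((γ−1)/γ).
T₂ = 558 × (0.143/3.24)^(0.231) = 271.6 K.

T₂ ≈ 272 K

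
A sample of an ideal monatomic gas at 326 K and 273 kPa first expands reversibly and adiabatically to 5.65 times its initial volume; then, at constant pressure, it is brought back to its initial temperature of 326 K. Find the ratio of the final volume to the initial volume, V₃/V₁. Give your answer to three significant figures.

V₃/V₁ ≈ 17.9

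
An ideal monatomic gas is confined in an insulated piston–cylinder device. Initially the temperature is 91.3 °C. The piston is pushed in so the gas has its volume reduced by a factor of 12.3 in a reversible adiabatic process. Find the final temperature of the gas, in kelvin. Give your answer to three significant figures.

T₂ ≈ 1940 K

For a reversible adiabat TV^(γ−1) is constant, so T₂ = T₁ (V₁/V₂)^(γ−1).
For a monatomic ideal gas γ = 5/3, so γ−1 = 2/3.
T₁ = 91.3 °C = 364.4 K.
T₂ = 364.4 × 12.3^(2/3) = 1942 K.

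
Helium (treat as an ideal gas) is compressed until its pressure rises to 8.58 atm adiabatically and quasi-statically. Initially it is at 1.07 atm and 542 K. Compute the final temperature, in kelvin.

Adiabatic: T₂/T₁ = (P₂/P₁)^((γ−1)/γ).
For a monatomic ideal gas γ = 5/3, so (γ−1)/γ = 2/5.
T₂ = 542 × (8.58/1.07)^(2/5) = 1246 K.

T₂ ≈ 1250 K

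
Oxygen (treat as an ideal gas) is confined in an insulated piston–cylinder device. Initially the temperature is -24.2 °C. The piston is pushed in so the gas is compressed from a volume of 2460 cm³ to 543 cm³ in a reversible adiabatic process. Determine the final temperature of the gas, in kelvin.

Adiabatic: T₁V₁^(γ−1) = T₂V₂^(γ−1) ⇒ T₂ = T₁ (V₁/V₂)^(γ−1).
For a diatomic ideal gas γ = 7/5, so γ−1 = 2/5.
T₁ = -24.2 °C = 248.9 K.
T₂ = 248.9 × (2460/543)^(2/5) = 455.6 K.

T₂ ≈ 456 K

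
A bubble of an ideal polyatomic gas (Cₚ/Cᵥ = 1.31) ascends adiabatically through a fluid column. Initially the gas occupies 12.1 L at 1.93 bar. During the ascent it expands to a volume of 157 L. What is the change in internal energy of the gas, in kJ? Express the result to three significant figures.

P₂ = P₁(V₁/V₂)^γ = 1.93×(12.1/157)^(1.31) = 0.0672 bar.
For a reversible adiabat, W_by_gas = (P₁V₁ − P₂V₂)/(γ−1).
W_by = (193000×0.0121 − 6720×0.157) / (0.31) = 4130 J.
Q = 0 ⇒ ΔU = −W_by = -4130 J.

ΔU ≈ -4.13 kJ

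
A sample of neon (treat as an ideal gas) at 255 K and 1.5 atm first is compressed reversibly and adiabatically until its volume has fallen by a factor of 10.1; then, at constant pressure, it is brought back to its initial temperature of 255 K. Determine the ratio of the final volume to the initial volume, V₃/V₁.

V₃/V₁ ≈ 0.0212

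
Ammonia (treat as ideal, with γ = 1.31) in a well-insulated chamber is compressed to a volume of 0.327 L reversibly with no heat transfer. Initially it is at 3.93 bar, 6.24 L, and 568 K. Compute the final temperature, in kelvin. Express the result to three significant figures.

Adiabatic: T₁V₁^(γ−1) = T₂V₂^(γ−1) ⇒ T₂ = T₁ (V₁/V₂)^(γ−1).
T₂ = 568 × (6.24/0.327)^(0.31) = 1417 K.

T₂ ≈ 1420 K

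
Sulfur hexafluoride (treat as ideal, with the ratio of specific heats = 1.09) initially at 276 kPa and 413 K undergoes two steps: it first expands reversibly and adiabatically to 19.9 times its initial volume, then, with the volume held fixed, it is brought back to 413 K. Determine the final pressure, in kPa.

P₃ ≈ 13.9 kPa

Adiabatic step (PV^γ = const): P₂ = 276×(1/19.9)^(1.09) = 10.6 kPa; T₂ = 413×(1/19.9)^(0.09) = 315.5 K.
Isochoric: P₃ = P₂(T₃/T₂) = 10.6 × (413/315.5) = 13.87 kPa.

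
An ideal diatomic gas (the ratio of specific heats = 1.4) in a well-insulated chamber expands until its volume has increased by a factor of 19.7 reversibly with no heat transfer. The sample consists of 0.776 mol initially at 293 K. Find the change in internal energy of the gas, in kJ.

Adiabatic: T₁V₁^(γ−1) = T₂V₂^(γ−1) ⇒ T₂ = T₁ (V₁/V₂)^(γ−1).
T₂ = 293 × (1/19.7)^(0.4) = 88.94 K.
Q = 0, so ΔU = W_on_gas = nCᵥΔT with Cᵥ = R/(γ−1) = 20.79 J/(mol·K).
ΔU = 0.776 × 20.79 × (88.94 − 293) = -3291 J.

ΔU ≈ -3.29 kJ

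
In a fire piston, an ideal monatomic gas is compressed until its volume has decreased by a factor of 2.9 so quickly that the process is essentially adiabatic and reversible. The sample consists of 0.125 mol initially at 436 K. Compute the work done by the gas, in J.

W ≈ -703 J

For a reversible adiabat TV^(γ−1) is constant, so T₂ = T₁ (V₁/V₂)^(γ−1).
γ = 5/3 for a monatomic ideal gas, so γ−1 = 2/3.
T₂ = 436 × 2.9^(2/3) = 886.6 K.
Q = 0, so ΔU = W_on_gas = nCᵥΔT with Cᵥ = R/(γ−1) = 12.47 J/(mol·K).
ΔU = 0.125 × 12.47 × (886.6 − 436) = 702.5 J.
Work done by the gas = −ΔU = -702.5 J.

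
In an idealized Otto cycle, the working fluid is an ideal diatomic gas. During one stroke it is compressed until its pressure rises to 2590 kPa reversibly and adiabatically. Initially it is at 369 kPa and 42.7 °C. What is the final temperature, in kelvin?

Adiabatic: T₂/T₁ = (P₂/P₁)^((γ−1)/γ).
For a diatomic ideal gas γ = 7/5, so (γ−1)/γ = 2/7.
T₁ = 42.7 °C = 315.8 K.
T₂ = 315.8 × (2590/369)^(2/7) = 551.2 K.

T₂ ≈ 551 K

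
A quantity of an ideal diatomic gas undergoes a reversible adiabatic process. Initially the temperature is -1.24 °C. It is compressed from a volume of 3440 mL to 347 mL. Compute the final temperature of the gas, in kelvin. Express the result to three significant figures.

T₂ ≈ 681 K

Adiabatic: T₁V₁^(γ−1) = T₂V₂^(γ−1) ⇒ T₂ = T₁ (V₁/V₂)^(γ−1).
For a diatomic ideal gas γ = 7/5, so γ−1 = 2/5.
T₁ = -1.24 °C = 271.9 K.
T₂ = 271.9 × (3440/347)^(2/5) = 680.6 K.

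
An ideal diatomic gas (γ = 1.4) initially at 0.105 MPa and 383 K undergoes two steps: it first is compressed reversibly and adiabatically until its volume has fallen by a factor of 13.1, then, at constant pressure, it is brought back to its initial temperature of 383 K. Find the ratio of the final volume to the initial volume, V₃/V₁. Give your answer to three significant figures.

V₃/V₁ ≈ 0.0273

Adiabatic step: V₂/V₁ = 0.07634; T₂ = T₁·13.1^(0.4) = 1072 K.
Isobaric step: V₃/V₂ = T₃/T₂ = 383/1072.
V₃/V₁ = (V₂/V₁)(V₃/V₂) = 0.07634 × (383/1072) = 0.02728.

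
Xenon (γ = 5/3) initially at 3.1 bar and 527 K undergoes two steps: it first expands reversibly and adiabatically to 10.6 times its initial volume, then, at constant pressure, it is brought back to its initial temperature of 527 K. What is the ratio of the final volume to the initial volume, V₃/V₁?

Adiabatic step: V₂/V₁ = 10.6; T₂ = T₁·(1/10.6)^(2/3) = 109.2 K.
Isobaric step: V₃/V₂ = T₃/T₂ = 527/109.2.
V₃/V₁ = (V₂/V₁)(V₃/V₂) = 10.6 × (527/109.2) = 51.15.

V₃/V₁ ≈ 51.1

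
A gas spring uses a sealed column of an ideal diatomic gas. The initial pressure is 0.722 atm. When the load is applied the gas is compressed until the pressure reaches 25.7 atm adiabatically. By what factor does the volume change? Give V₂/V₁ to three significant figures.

V₂/V₁ ≈ 0.0780

From PV^γ = const, V₂/V₁ = (P₁/P₂)^(1/γ).
For a diatomic ideal gas γ = 7/5.
V₂/V₁ = (0.722/25.7)^(5/7) = 0.07796.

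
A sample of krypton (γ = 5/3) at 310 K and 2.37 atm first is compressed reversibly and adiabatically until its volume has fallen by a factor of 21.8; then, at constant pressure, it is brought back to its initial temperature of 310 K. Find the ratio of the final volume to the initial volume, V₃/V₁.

Adiabatic step: V₂/V₁ = 0.04587; T₂ = T₁·21.8^(2/3) = 2419 K.
Isobaric step: V₃/V₂ = T₃/T₂ = 310/2419.
V₃/V₁ = (V₂/V₁)(V₃/V₂) = 0.04587 × (310/2419) = 0.005878.

V₃/V₁ ≈ 0.00588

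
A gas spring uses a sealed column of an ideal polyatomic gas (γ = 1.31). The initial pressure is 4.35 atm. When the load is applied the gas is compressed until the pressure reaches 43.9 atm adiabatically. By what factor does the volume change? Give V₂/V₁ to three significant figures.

V₂/V₁ ≈ 0.171

From PV^γ = const, V₂/V₁ = (P₁/P₂)^(1/γ).
V₂/V₁ = (4.35/43.9)^(0.763) = 0.1712.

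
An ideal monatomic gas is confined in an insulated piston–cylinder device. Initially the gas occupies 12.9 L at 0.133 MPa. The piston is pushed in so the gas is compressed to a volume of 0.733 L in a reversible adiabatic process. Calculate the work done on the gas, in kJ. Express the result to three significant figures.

W ≈ 14.8 kJ

γ = 5/3 for a monatomic ideal gas.
P₂ = P₁(V₁/V₂)^γ = 0.133×(12.9/0.733)^(5/3) = 15.84 MPa.
For a reversible adiabat, W_by_gas = (P₁V₁ − P₂V₂)/(γ−1).
W_by = (133000×0.0129 − 1.584×10^7×0.000733) / (2/3) = -14840 J.
W_on_gas = −W_by = 14840 J.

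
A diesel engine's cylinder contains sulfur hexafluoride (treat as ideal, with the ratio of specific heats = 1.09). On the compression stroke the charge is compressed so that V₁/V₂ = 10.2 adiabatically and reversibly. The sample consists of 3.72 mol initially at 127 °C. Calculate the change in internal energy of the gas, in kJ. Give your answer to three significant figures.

For a reversible adiabat TV^(γ−1) is constant, so T₂ = T₁ (V₁/V₂)^(γ−1).
T₁ = 127 °C = 400.1 K.
T₂ = 400.1 × 10.2^(0.09) = 493.2 K.
Q = 0, so ΔU = W_on_gas = nCᵥΔT with Cᵥ = R/(γ−1) = 92.38 J/(mol·K).
ΔU = 3.72 × 92.38 × (493.2 − 400.1) = 31970 J.

ΔU ≈ 32.0 kJ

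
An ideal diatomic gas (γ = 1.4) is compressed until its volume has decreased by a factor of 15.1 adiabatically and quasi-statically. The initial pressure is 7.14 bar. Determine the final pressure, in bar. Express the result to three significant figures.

P₂ ≈ 319 bar

Adiabatic: P₁V₁^γ = P₂V₂^γ ⇒ P₂ = P₁ (V₁/V₂)^γ.
P₂ = 7.14 × 15.1^(1.4) = 319.3 bar.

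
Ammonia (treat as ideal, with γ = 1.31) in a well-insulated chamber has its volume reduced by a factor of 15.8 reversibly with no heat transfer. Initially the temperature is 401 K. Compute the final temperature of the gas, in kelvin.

T₂ ≈ 943 K

For a reversible adiabat TV^(γ−1) is constant, so T₂ = T₁ (V₁/V₂)^(γ−1).
T₂ = 401 × 15.8^(0.31) = 943.5 K.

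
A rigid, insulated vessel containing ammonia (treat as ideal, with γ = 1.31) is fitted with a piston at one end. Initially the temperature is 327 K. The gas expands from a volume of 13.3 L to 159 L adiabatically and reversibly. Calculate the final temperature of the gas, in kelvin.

T₂ ≈ 152 K

For a reversible adiabat TV^(γ−1) is constant, so T₂ = T₁ (V₁/V₂)^(γ−1).
T₂ = 327 × (13.3/159)^(0.31) = 151.5 K.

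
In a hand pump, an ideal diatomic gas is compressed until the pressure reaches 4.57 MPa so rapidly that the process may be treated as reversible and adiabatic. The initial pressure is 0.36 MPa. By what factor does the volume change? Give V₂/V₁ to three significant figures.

V₂/V₁ ≈ 0.163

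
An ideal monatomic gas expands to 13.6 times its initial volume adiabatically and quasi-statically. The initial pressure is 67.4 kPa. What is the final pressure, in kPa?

P₂ ≈ 0.870 kPa

Since PV^γ is constant along a reversible adiabat, P₂ = P₁ (V₁/V₂)^γ.
For a monatomic ideal gas γ = 5/3.
P₂ = 67.4 × (1/13.6)^(5/3) = 0.8698 kPa.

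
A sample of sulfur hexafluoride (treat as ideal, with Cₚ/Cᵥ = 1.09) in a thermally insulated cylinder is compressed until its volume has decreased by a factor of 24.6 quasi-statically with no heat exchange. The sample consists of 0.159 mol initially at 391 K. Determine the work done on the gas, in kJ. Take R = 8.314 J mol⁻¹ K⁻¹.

For a reversible adiabat TV^(γ−1) is constant, so T₂ = T₁ (V₁/V₂)^(γ−1).
T₂ = 391 × 24.6^(0.09) = 521.6 K.
Q = 0, so ΔU = W_on_gas = nCᵥΔT with Cᵥ = R/(γ−1) = 92.38 J/(mol·K).
ΔU = 0.159 × 92.38 × (521.6 − 391) = 1919 J.

W ≈ 1.92 kJ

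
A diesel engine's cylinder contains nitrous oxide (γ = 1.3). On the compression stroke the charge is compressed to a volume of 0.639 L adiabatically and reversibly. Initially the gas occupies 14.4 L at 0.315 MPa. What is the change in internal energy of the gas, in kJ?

ΔU ≈ 23.4 kJ

P₂ = P₁(V₁/V₂)^γ = 0.315×(14.4/0.639)^(1.3) = 18.07 MPa.
For a reversible adiabat, W_by_gas = (P₁V₁ − P₂V₂)/(γ−1).
W_by = (315000×0.0144 − 1.807×10^7×0.000639) / (0.3) = -23380 J.
Q = 0 ⇒ ΔU = −W_by = 23380 J.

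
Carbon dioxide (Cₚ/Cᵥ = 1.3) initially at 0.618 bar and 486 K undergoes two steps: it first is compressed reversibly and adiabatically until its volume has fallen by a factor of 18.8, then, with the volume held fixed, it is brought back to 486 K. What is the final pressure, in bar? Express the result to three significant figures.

Adiabatic step (PV^γ = const): P₂ = 0.618×18.8^(1.3) = 28.02 bar; T₂ = 486×18.8^(0.3) = 1172 K.
Isochoric: P₃ = P₂(T₃/T₂) = 28.02 × (486/1172) = 11.62 bar.

P₃ ≈ 11.6 bar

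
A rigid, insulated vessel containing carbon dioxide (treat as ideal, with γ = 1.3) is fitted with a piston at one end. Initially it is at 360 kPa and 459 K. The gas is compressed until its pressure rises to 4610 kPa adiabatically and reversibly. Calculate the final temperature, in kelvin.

Along an adiabat T P^((1−γ)/γ) is constant, so T₂ = T₁ (P₂/P₁)^((γ−1)/γ).
T₂ = 459 × (4610/360)^(0.231) = 826.7 K.

T₂ ≈ 827 K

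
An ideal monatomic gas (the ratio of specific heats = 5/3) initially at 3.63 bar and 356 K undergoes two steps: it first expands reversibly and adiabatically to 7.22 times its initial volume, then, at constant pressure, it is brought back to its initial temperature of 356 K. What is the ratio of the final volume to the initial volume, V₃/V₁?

V₃/V₁ ≈ 27.0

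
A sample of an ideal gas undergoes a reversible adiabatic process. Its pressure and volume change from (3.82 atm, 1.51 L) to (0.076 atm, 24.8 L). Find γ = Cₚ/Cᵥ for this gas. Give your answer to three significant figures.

γ ≈ 1.40

PV^γ = const ⇒ γ = ln(P₂/P₁) / ln(V₁/V₂).
γ = ln(0.076/3.82) / ln(1.51/24.8) = 1.4.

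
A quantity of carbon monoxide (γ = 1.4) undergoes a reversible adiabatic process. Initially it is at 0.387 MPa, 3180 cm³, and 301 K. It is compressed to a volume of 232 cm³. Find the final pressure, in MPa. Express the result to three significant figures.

P₂ ≈ 15.1 MPa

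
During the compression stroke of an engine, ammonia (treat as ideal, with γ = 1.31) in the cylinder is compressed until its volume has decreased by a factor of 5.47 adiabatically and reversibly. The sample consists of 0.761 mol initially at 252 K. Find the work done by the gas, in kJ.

W ≈ -3.57 kJ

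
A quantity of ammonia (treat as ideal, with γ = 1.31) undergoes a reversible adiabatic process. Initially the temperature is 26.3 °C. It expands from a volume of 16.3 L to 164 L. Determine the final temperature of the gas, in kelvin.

Adiabatic: T₁V₁^(γ−1) = T₂V₂^(γ−1) ⇒ T₂ = T₁ (V₁/V₂)^(γ−1).
T₁ = 26.3 °C = 299.4 K.
T₂ = 299.4 × (16.3/164)^(0.31) = 146.4 K.

T₂ ≈ 146 K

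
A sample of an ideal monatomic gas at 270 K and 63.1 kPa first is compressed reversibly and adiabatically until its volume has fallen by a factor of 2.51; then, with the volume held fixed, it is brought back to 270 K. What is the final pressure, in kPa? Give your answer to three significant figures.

P₃ ≈ 158 kPa

For a monatomic ideal gas γ = 5/3.
Adiabatic step (PV^γ = const): P₂ = 63.1×2.51^(5/3) = 292.5 kPa; T₂ = 270×2.51^(2/3) = 498.7 K.
Isochoric: P₃ = P₂(T₃/T₂) = 292.5 × (270/498.7) = 158.4 kPa.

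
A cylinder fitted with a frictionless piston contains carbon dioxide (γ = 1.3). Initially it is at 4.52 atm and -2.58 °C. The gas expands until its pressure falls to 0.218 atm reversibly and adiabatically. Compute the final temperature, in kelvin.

Along an adiabat T P^((1−γ)/γ) is constant, so T₂ = T₁ (P₂/P₁)^((γ−1)/γ).
T₁ = -2.58 °C = 270.6 K.
T₂ = 270.6 × (0.218/4.52)^(0.231) = 134.4 K.

T₂ ≈ 134 K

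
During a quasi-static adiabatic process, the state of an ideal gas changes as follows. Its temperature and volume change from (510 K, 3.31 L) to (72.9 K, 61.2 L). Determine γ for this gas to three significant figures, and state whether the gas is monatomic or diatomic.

γ ≈ 1.67; monatomic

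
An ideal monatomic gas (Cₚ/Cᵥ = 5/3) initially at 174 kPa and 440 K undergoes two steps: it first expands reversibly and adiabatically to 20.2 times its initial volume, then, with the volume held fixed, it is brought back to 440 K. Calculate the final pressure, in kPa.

Adiabatic step (PV^γ = const): P₂ = 174×(1/20.2)^(5/3) = 1.161 kPa; T₂ = 440×(1/20.2)^(2/3) = 59.32 K.
Isochoric: P₃ = P₂(T₃/T₂) = 1.161 × (440/59.32) = 8.614 kPa.

P₃ ≈ 8.61 kPa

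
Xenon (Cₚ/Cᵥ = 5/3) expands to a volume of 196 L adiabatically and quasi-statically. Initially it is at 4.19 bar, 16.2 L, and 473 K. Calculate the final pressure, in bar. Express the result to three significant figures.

Since PV^γ is constant along a reversible adiabat, P₂ = P₁ (V₁/V₂)^γ.
P₂ = 4.19 × (16.2/196)^(5/3) = 0.06571 bar.

P₂ ≈ 0.0657 bar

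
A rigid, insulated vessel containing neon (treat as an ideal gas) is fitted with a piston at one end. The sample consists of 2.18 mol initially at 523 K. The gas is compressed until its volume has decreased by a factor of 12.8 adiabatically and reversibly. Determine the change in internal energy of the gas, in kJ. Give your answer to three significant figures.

Adiabatic: T₁V₁^(γ−1) = T₂V₂^(γ−1) ⇒ T₂ = T₁ (V₁/V₂)^(γ−1).
γ = 5/3 for a monatomic ideal gas, so γ−1 = 2/3.
T₂ = 523 × 12.8^(2/3) = 2862 K.
Q = 0, so ΔU = W_on_gas = nCᵥΔT with Cᵥ = R/(γ−1) = 12.47 J/(mol·K).
ΔU = 2.18 × 12.47 × (2862 − 523) = 63580 J.

ΔU ≈ 63.6 kJ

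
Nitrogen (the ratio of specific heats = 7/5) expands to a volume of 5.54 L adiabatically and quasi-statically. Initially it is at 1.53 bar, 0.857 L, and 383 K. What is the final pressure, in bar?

Adiabatic: P₁V₁^γ = P₂V₂^γ ⇒ P₂ = P₁ (V₁/V₂)^γ.
P₂ = 1.53 × (0.857/5.54)^(7/5) = 0.1122 bar.

P₂ ≈ 0.112 bar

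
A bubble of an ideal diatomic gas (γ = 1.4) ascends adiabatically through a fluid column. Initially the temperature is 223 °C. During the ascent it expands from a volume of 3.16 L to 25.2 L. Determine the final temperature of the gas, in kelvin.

T₂ ≈ 216 K

For a reversible adiabat TV^(γ−1) is constant, so T₂ = T₁ (V₁/V₂)^(γ−1).
T₁ = 223 °C = 496.1 K.
T₂ = 496.1 × (3.16/25.2)^(0.4) = 216.2 K.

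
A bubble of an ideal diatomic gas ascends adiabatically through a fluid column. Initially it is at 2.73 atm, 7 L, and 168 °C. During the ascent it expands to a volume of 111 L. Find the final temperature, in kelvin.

For a reversible adiabat TV^(γ−1) is constant, so T₂ = T₁ (V₁/V₂)^(γ−1).
γ = 7/5 for a diatomic ideal gas.
T₁ = 168 °C = 441.1 K.
T₂ = 441.1 × (7/111)^(2/5) = 146 K.

T₂ ≈ 146 K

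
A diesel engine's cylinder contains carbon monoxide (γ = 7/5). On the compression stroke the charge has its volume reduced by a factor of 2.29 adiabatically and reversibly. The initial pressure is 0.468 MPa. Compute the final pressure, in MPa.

P₂ ≈ 1.49 MPa

Adiabatic: P₁V₁^γ = P₂V₂^γ ⇒ P₂ = P₁ (V₁/V₂)^γ.
P₂ = 0.468 × 2.29^(7/5) = 1.493 MPa.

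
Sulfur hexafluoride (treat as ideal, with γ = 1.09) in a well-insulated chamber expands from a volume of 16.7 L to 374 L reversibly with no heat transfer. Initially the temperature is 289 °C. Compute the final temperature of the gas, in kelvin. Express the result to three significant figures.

T₂ ≈ 425 K

Adiabatic: T₁V₁^(γ−1) = T₂V₂^(γ−1) ⇒ T₂ = T₁ (V₁/V₂)^(γ−1).
T₁ = 289 °C = 562.1 K.
T₂ = 562.1 × (16.7/374)^(0.09) = 425 K.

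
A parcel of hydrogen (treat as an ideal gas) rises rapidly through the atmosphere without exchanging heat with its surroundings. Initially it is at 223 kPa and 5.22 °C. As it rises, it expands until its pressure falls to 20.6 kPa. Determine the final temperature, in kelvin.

T₂ ≈ 141 K

Adiabatic: T₂/T₁ = (P₂/P₁)^((γ−1)/γ).
For a diatomic ideal gas γ = 7/5, so (γ−1)/γ = 2/7.
T₁ = 5.22 °C = 278.4 K.
T₂ = 278.4 × (20.6/223)^(2/7) = 141 K.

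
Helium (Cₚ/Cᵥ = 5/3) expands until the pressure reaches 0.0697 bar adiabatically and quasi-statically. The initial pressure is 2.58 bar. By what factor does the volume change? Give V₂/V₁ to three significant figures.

From PV^γ = const, V₂/V₁ = (P₁/P₂)^(1/γ).
V₂/V₁ = (2.58/0.0697)^(3/5) = 8.73.

V₂/V₁ ≈ 8.73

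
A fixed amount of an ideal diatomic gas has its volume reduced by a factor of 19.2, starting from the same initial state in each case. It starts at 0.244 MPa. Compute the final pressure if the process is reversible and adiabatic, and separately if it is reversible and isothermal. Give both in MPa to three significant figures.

For a diatomic ideal gas γ = 7/5.
Isothermal: P₂ = P₁(V₁/V₂) = 0.244×19.2 = 4.685 MPa.
Adiabatic: P₂ = P₁(V₁/V₂)^γ = 0.244×19.2^(7/5) = 15.28 MPa.

adiabatic: 15.3 MPa; isothermal: 4.68 MPa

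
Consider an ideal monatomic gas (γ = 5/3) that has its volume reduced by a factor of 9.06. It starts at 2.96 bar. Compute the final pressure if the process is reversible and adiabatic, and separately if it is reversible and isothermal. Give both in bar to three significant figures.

adiabatic: 117 bar; isothermal: 26.8 bar

Isothermal: P₂ = P₁(V₁/V₂) = 2.96×9.06 = 26.82 bar.
Adiabatic: P₂ = P₁(V₁/V₂)^γ = 2.96×9.06^(5/3) = 116.5 bar.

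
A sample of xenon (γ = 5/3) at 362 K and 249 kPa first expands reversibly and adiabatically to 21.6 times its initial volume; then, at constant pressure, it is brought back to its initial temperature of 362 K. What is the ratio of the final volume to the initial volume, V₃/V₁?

Adiabatic step: V₂/V₁ = 21.6; T₂ = T₁·(1/21.6)^(2/3) = 46.67 K.
Isobaric step: V₃/V₂ = T₃/T₂ = 362/46.67.
V₃/V₁ = (V₂/V₁)(V₃/V₂) = 21.6 × (362/46.67) = 167.5.

V₃/V₁ ≈ 168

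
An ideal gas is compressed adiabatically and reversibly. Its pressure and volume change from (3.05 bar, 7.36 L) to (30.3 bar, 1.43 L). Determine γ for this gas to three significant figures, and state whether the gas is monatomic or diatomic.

PV^γ = const ⇒ γ = ln(P₂/P₁) / ln(V₁/V₂).
γ = ln(30.3/3.05) / ln(7.36/1.43) = 1.401.
γ ≈ 1.40 is close to 7/5, so the gas is diatomic.

γ ≈ 1.40; diatomic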